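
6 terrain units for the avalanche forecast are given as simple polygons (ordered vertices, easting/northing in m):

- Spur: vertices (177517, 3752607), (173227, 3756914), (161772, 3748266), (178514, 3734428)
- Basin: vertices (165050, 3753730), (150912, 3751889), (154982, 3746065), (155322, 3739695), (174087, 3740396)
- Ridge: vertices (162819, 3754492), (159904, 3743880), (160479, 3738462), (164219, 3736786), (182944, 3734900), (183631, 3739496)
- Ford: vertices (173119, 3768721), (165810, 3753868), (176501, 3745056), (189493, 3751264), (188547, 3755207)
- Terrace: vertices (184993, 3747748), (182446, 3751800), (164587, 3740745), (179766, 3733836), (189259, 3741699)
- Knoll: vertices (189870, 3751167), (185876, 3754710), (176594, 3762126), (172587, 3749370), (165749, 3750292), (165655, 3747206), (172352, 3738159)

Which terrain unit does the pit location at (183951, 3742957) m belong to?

Cast a ray rightward from (183951, 3742957). For each polygon, the edges (by vertex number in listed order) whose endpoints lie on opposite sides of northing = 3742957, where each meets that height, and whether that is right or left of the point:
Spur: 3–4 at easting≈168195.1 (left), 4–1 at easting≈178046.2 (left) → 0 crossings.
Basin: 3–4 at easting≈155147.9 (left), 5–1 at easting≈172351.3 (left) → 0 crossings.
Ridge: 2–3 at easting≈160002.0 (left), 6–1 at easting≈178827.7 (left) → 0 crossings.
Ford: no edge straddles that height → 0 crossings.
Terrace: 2–3 at easting≈168160.4 (left), 5–1 at easting≈188371.8 (right) → 1 crossing.
Knoll: 6–7 at easting≈168800.3 (left), 7–1 at easting≈178813.5 (left) → 0 crossings.
Only Terrace has an odd count, so the point is inside Terrace.

Terrace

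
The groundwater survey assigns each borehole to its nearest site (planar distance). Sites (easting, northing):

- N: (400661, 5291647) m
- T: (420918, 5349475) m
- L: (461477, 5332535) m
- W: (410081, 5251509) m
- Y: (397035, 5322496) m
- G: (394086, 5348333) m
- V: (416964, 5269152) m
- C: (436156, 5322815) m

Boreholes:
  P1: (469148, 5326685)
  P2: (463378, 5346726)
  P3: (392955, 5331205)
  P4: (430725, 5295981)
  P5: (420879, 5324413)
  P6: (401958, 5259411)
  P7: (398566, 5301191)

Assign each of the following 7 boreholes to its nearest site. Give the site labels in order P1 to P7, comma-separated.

L, L, Y, C, C, W, N

P1 → L (d²=93066741.00)
P2 → L (d²=204998282.00)
P3 → Y (d²=92493081.00)
P4 → C (d²=749559317.00)
P5 → C (d²=235940333.00)
P6 → W (d²=128424733.00)
P7 → N (d²=95476961.00)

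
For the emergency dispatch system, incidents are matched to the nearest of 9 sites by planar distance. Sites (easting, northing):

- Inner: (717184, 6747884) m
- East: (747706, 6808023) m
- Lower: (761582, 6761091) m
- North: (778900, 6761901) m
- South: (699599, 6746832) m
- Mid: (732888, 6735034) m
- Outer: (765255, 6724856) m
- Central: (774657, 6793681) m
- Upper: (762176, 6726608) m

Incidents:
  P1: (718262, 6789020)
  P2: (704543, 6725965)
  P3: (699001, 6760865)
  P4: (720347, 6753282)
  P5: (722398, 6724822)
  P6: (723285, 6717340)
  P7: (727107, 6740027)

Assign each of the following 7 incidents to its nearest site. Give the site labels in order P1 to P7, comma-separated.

East, South, South, Inner, Mid, Mid, Mid

P1 → East (d²=1228063145.00)
P2 → South (d²=459874825.00)
P3 → South (d²=197282693.00)
P4 → Inner (d²=39142973.00)
P5 → Mid (d²=214325044.00)
P6 → Mid (d²=405295245.00)
P7 → Mid (d²=58350010.00)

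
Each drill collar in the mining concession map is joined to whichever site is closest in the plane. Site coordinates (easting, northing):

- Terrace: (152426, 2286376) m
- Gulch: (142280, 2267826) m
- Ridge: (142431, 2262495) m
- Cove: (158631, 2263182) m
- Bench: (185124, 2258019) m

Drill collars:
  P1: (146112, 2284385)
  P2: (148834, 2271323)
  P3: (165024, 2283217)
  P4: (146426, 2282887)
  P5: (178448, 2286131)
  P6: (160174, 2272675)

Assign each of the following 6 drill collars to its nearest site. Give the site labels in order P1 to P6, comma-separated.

P1 → Terrace (d²=43830677.00)
P2 → Gulch (d²=55183925.00)
P3 → Terrace (d²=168688885.00)
P4 → Terrace (d²=48173121.00)
P5 → Terrace (d²=677204509.00)
P6 → Cove (d²=92497898.00)

Terrace, Gulch, Terrace, Terrace, Terrace, Cove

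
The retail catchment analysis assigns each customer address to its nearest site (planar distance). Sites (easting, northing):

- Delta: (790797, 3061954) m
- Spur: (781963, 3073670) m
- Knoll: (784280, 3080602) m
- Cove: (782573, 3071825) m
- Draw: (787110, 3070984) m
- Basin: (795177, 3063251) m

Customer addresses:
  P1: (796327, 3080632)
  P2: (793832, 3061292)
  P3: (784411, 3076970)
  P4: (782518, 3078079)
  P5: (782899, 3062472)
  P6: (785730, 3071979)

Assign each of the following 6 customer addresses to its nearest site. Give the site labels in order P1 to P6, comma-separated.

Knoll, Basin, Knoll, Knoll, Delta, Draw

P1 → Knoll (d²=145131109.00)
P2 → Basin (d²=5646706.00)
P3 → Knoll (d²=13208585.00)
P4 → Knoll (d²=9470173.00)
P5 → Delta (d²=62646728.00)
P6 → Draw (d²=2894425.00)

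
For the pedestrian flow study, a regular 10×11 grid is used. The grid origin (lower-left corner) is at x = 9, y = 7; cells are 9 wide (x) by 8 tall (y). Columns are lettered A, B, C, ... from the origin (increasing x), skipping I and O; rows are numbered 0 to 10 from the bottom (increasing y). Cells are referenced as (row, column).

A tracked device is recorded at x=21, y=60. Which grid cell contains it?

(6, B)

Column index: ⌊(21 − 9) / 9⌋ = ⌊1.333⌋ = 1 → column B
Row offset from origin: ⌊(60 − 7) / 8⌋ = ⌊6.625⌋ = 6 → row 6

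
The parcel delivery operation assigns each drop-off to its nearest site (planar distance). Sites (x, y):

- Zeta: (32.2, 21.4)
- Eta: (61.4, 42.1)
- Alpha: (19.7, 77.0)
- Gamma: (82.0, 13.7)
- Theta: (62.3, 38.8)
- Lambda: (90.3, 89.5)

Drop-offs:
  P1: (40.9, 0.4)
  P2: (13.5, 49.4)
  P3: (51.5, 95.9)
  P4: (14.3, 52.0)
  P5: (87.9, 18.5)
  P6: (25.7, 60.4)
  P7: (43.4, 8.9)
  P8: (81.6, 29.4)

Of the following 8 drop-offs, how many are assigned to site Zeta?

2

P1 → Zeta
P2 → Alpha
P3 → Alpha
P4 → Alpha
P5 → Gamma
P6 → Alpha
P7 → Zeta
P8 → Gamma
2 of the 8 go to Zeta.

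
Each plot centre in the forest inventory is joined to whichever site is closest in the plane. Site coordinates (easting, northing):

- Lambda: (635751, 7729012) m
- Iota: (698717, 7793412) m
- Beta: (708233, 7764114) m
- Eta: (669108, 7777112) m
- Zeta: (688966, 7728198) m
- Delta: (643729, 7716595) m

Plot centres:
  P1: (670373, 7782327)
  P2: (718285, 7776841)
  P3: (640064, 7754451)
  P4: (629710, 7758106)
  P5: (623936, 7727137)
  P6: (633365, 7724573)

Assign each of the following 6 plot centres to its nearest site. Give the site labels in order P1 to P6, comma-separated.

Eta, Beta, Lambda, Lambda, Lambda, Lambda

P1 → Eta (d²=28796450.00)
P2 → Beta (d²=263019233.00)
P3 → Lambda (d²=665744690.00)
P4 → Lambda (d²=882954517.00)
P5 → Lambda (d²=143109850.00)
P6 → Lambda (d²=25397717.00)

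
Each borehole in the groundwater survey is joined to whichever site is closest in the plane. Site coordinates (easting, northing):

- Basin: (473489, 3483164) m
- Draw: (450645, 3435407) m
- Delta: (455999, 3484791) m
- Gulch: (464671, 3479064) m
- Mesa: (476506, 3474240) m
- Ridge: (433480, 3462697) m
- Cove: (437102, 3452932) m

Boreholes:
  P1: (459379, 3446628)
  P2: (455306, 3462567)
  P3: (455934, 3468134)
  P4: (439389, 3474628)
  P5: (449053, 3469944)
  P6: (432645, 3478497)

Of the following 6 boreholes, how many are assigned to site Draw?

1

P1 → Draw
P2 → Gulch
P3 → Gulch
P4 → Ridge
P5 → Delta
P6 → Ridge
1 of the 6 goes to Draw.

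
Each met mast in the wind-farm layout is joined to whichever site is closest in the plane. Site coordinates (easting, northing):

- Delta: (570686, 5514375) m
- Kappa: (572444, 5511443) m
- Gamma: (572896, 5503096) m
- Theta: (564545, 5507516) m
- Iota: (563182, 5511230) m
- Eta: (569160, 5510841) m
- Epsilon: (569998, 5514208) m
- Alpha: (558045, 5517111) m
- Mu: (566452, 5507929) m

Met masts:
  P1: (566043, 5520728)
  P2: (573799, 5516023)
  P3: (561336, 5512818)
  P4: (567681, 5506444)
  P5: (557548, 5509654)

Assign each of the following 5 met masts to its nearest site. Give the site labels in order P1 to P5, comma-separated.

Epsilon, Delta, Iota, Mu, Iota

P1 → Epsilon (d²=58152425.00)
P2 → Delta (d²=12406673.00)
P3 → Iota (d²=5929460.00)
P4 → Mu (d²=3715666.00)
P5 → Iota (d²=34225732.00)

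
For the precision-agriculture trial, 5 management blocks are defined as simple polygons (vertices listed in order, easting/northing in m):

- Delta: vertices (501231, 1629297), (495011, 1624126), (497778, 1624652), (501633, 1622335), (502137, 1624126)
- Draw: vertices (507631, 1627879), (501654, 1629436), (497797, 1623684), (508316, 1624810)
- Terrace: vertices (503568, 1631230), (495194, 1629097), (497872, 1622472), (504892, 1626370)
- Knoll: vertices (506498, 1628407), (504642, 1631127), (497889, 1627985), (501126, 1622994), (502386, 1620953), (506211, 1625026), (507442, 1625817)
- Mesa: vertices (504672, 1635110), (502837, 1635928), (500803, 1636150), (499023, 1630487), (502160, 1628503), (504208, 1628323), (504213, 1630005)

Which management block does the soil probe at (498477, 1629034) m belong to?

Cast a ray rightward from (498477, 1629034). For each polygon, the edges (by vertex number in listed order) whose endpoints lie on opposite sides of northing = 1629034, where each meets that height, and whether that is right or left of the point:
Delta: 1–2 at easting≈500914.6 (right), 5–1 at easting≈501277.1 (right) → 2 crossings.
Draw: 1–2 at easting≈503197.2 (right), 2–3 at easting≈501384.4 (right) → 2 crossings.
Terrace: 2–3 at easting≈495219.5 (left), 4–1 at easting≈504166.3 (right) → 1 crossing.
Knoll: 1–2 at easting≈506070.2 (right), 2–3 at easting≈500143.6 (right) → 2 crossings.
Mesa: 4–5 at easting≈501320.4 (right), 6–7 at easting≈504210.1 (right) → 2 crossings.
Only Terrace has an odd count, so the point is inside Terrace.

Terrace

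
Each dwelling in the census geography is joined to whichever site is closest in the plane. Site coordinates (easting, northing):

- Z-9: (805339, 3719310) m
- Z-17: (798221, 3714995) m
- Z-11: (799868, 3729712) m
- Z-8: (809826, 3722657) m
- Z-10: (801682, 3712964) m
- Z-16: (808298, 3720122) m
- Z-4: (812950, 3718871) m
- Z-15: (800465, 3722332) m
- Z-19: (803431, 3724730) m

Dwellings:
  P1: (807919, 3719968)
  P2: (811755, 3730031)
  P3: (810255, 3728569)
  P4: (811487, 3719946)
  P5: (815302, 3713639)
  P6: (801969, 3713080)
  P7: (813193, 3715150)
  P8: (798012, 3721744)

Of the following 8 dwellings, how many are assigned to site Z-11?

P1 → Z-16
P2 → Z-8
P3 → Z-8
P4 → Z-4
P5 → Z-4
P6 → Z-10
P7 → Z-4
P8 → Z-15
0 of the 8 go to Z-11.

0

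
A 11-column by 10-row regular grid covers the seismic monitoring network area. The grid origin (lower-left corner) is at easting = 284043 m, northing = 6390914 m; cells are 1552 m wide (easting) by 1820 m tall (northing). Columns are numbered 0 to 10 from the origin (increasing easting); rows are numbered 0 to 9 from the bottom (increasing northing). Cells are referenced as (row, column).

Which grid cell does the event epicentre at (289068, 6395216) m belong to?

(2, 3)

Column index: ⌊(289068 − 284043) / 1552⌋ = ⌊3.238⌋ = 3
Row offset from origin: ⌊(6395216 − 6390914) / 1820⌋ = ⌊2.364⌋ = 2 → row 2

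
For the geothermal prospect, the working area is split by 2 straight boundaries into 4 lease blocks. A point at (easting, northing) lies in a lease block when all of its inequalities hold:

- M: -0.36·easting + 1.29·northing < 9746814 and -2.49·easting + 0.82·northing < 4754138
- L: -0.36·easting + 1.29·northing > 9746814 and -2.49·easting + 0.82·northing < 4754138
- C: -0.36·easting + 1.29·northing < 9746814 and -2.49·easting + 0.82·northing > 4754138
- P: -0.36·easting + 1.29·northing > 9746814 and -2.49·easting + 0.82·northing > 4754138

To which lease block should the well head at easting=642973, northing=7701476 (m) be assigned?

M

-0.36·642973 + 1.29·7701476 = 9703433.760, which is < 9746814
-2.49·642973 + 0.82·7701476 = 4714207.550, which is < 4754138
This sign pattern matches M.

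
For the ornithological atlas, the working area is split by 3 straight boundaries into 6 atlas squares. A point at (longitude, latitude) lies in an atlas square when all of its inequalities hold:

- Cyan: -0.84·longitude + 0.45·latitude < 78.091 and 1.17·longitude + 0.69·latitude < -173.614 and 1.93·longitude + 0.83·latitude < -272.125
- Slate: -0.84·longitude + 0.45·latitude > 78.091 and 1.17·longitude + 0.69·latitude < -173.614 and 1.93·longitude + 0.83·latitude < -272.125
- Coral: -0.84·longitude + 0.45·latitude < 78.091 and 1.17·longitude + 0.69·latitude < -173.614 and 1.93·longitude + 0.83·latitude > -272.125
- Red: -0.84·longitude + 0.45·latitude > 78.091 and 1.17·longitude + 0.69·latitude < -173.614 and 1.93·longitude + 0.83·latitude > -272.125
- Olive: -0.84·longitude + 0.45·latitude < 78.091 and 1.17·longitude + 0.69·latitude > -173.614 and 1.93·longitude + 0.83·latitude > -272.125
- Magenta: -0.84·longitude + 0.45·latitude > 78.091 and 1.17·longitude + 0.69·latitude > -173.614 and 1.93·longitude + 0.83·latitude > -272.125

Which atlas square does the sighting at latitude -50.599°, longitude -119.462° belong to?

Cyan

-0.84·-119.462 + 0.45·-50.599 = 77.579, which is < 78.091
1.17·-119.462 + 0.69·-50.599 = -174.684, which is < -173.614
1.93·-119.462 + 0.83·-50.599 = -272.559, which is < -272.125
This sign pattern matches Cyan.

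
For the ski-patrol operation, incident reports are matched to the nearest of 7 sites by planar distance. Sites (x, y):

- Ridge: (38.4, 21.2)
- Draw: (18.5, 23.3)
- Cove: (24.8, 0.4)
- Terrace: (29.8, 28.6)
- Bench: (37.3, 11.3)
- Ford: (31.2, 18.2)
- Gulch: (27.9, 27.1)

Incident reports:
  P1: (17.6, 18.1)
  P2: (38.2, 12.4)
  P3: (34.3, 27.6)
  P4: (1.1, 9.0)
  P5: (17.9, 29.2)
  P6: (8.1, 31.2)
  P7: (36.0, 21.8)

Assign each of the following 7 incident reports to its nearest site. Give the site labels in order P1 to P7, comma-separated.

P1 → Draw (d²=27.85)
P2 → Bench (d²=2.02)
P3 → Terrace (d²=21.25)
P4 → Draw (d²=507.25)
P5 → Draw (d²=35.17)
P6 → Draw (d²=170.57)
P7 → Ridge (d²=6.12)

Draw, Bench, Terrace, Draw, Draw, Draw, Ridge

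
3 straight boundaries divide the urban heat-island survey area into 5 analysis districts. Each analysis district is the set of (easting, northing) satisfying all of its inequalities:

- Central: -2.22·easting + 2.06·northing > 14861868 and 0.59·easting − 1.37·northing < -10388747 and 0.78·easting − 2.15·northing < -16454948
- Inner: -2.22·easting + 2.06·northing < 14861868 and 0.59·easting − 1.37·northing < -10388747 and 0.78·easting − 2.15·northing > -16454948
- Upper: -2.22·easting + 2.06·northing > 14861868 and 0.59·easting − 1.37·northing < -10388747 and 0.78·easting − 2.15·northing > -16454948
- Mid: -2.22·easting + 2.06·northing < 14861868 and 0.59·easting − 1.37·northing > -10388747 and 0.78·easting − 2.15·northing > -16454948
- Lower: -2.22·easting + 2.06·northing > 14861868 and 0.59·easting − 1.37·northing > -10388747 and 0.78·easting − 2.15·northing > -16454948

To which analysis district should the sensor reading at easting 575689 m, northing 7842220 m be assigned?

-2.22·575689 + 2.06·7842220 = 14876943.620, which is > 14861868
0.59·575689 − 1.37·7842220 = -10404184.890, which is < -10388747
0.78·575689 − 2.15·7842220 = -16411735.580, which is > -16454948
This sign pattern matches Upper.

Upper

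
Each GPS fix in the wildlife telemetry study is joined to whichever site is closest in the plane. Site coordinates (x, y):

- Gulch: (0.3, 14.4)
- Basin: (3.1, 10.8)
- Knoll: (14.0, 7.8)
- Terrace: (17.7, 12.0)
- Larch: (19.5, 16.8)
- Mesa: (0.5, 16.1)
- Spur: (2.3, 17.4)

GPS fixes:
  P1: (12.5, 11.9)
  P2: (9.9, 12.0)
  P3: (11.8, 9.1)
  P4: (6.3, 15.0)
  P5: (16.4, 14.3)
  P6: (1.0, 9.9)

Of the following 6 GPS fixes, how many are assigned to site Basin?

1

P1 → Knoll
P2 → Knoll
P3 → Knoll
P4 → Spur
P5 → Terrace
P6 → Basin
1 of the 6 goes to Basin.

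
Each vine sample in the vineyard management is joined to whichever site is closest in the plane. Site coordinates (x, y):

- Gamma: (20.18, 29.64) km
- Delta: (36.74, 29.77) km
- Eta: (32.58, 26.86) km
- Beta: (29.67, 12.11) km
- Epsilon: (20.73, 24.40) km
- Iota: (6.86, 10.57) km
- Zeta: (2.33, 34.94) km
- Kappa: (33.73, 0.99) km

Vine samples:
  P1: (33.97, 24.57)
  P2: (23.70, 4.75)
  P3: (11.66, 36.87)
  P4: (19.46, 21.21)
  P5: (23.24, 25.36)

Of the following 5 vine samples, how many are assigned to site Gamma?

P1 → Eta
P2 → Beta
P3 → Zeta
P4 → Epsilon
P5 → Epsilon
0 of the 5 go to Gamma.

0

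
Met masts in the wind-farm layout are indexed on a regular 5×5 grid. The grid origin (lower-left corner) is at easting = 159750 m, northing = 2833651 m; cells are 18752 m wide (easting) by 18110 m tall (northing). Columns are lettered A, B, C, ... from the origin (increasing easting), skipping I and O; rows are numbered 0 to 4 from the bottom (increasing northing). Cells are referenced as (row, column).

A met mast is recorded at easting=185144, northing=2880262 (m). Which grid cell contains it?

(2, B)

Column index: ⌊(185144 − 159750) / 18752⌋ = ⌊1.354⌋ = 1 → column B
Row offset from origin: ⌊(2880262 − 2833651) / 18110⌋ = ⌊2.574⌋ = 2 → row 2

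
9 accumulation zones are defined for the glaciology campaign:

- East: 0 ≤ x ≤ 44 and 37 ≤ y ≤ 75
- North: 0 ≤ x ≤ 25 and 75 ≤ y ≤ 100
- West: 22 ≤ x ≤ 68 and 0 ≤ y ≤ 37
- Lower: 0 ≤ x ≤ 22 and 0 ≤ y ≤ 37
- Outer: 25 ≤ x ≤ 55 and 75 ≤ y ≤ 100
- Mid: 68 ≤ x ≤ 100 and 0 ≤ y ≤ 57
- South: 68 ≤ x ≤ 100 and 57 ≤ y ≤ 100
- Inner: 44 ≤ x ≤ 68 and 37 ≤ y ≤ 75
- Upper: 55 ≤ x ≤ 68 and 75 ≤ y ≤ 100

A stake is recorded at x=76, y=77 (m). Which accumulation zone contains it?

South

The point has x = 76 and y = 77.
Only South satisfies 68 ≤ x ≤ 100 and 57 ≤ y ≤ 100.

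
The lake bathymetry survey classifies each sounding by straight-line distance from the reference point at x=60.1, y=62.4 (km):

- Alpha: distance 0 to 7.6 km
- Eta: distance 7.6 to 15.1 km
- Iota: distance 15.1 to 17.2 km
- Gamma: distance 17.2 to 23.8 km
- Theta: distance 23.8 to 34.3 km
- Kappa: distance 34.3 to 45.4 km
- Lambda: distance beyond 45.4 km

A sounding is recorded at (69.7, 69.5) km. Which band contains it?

Distance = √((69.7−60.1)² + (69.5−62.4)²) = √(92.160 + 50.410) = 11.940 km.
7.6 ≤ 11.940 < 15.1 → Eta.

Eta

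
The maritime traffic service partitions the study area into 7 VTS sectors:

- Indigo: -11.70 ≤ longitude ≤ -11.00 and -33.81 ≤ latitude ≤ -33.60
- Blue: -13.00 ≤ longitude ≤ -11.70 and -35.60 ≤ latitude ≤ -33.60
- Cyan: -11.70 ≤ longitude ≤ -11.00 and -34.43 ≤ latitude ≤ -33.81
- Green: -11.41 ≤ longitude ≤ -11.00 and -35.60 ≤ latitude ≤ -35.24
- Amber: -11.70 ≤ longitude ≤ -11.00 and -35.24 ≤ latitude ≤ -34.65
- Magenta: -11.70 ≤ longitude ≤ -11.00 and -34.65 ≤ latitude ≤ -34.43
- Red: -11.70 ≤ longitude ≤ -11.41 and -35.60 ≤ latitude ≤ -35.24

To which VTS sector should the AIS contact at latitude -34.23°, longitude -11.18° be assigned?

The point has longitude = -11.18 and latitude = -34.23.
Only Cyan satisfies -11.70 ≤ longitude ≤ -11.00 and -34.43 ≤ latitude ≤ -33.81.

Cyan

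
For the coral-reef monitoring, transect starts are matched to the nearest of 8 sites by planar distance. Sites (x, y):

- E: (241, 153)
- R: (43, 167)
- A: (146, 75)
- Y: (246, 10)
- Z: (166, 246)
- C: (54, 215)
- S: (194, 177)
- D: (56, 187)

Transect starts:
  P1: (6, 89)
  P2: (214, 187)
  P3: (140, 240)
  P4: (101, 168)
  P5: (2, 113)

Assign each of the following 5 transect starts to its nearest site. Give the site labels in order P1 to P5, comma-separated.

R, S, Z, D, R

P1 → R (d²=7453.00)
P2 → S (d²=500.00)
P3 → Z (d²=712.00)
P4 → D (d²=2386.00)
P5 → R (d²=4597.00)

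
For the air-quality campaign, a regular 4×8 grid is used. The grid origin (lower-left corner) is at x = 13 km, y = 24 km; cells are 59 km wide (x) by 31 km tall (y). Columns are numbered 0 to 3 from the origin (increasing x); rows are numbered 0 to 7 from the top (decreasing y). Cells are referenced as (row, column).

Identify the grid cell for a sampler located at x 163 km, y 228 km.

Column index: ⌊(163 − 13) / 59⌋ = ⌊2.542⌋ = 2
Row offset from origin: ⌊(228 − 24) / 31⌋ = ⌊6.581⌋ = 6 → row 1 (counted from top)

(1, 2)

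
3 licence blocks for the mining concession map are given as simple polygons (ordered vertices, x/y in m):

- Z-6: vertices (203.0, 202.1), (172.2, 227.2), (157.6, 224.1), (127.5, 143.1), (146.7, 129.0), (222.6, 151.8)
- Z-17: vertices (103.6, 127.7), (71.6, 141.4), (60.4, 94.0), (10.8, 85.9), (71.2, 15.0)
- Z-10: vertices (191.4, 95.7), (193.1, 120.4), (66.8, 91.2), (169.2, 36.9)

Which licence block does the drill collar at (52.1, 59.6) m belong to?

Cast a ray rightward from (52.1, 59.6). For each polygon, the edges (by vertex number in listed order) whose endpoints lie on opposite sides of y = 59.6, where each meets that height, and whether that is right or left of the point:
Z-6: no edge straddles that height → 0 crossings.
Z-17: 4–5 at x≈33.21 (left), 5–1 at x≈84.02 (right) → 1 crossing.
Z-10: 3–4 at x≈126.39 (right), 4–1 at x≈177.77 (right) → 2 crossings.
Only Z-17 has an odd count, so the point is inside Z-17.

Z-17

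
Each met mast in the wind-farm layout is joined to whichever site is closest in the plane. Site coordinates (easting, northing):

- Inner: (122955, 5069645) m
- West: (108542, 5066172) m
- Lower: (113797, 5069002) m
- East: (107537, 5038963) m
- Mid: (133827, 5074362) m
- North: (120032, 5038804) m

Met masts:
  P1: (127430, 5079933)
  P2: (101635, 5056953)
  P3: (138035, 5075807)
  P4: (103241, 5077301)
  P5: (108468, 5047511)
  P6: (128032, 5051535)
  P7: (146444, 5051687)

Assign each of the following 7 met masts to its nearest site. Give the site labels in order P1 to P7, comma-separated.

P1 → Mid (d²=71957650.00)
P2 → West (d²=132696610.00)
P3 → Mid (d²=19795289.00)
P4 → West (d²=151955242.00)
P5 → East (d²=73935065.00)
P6 → North (d²=226078361.00)
P7 → Mid (d²=673344314.00)

Mid, West, Mid, West, East, North, Mid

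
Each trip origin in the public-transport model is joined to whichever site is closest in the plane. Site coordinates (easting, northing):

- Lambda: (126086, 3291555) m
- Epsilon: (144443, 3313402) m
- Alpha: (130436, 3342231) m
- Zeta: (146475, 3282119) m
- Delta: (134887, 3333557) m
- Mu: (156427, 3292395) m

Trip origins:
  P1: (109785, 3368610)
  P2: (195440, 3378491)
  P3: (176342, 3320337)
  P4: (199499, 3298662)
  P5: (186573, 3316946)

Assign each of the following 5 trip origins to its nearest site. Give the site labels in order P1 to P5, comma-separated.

Alpha, Alpha, Epsilon, Mu, Mu

P1 → Alpha (d²=1122315442.00)
P2 → Alpha (d²=5540307616.00)
P3 → Epsilon (d²=1065640426.00)
P4 → Mu (d²=1894472473.00)
P5 → Mu (d²=1511532917.00)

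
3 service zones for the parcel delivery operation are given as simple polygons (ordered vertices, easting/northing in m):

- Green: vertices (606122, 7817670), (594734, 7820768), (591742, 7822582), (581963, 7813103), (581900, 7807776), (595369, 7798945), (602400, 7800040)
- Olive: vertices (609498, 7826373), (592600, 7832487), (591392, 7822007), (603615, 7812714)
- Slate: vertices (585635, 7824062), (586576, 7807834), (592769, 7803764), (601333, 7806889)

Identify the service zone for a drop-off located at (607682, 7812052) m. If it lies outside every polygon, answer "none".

none

Cast a ray rightward from (607682, 7812052). For each polygon, the edges (by vertex number in listed order) whose endpoints lie on opposite sides of northing = 7812052, where each meets that height, and whether that is right or left of the point:
Green: 4–5 at easting≈581950.6 (left), 7–1 at easting≈604935.9 (left) → 0 crossings.
Olive: no edge straddles that height → 0 crossings.
Slate: 1–2 at easting≈586331.4 (left), 4–1 at easting≈596613.5 (left) → 0 crossings.
All counts are even, so the point lies outside every listed polygon.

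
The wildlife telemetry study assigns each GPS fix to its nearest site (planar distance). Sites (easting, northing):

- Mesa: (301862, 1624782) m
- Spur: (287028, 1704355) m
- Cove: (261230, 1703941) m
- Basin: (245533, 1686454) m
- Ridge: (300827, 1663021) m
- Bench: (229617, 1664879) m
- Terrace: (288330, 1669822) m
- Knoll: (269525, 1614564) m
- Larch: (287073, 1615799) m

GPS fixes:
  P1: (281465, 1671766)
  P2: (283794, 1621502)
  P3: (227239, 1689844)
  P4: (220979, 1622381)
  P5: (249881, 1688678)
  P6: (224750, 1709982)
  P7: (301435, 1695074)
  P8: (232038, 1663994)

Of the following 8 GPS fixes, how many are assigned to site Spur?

1

P1 → Terrace
P2 → Larch
P3 → Basin
P4 → Bench
P5 → Basin
P6 → Basin
P7 → Spur
P8 → Bench
1 of the 8 goes to Spur.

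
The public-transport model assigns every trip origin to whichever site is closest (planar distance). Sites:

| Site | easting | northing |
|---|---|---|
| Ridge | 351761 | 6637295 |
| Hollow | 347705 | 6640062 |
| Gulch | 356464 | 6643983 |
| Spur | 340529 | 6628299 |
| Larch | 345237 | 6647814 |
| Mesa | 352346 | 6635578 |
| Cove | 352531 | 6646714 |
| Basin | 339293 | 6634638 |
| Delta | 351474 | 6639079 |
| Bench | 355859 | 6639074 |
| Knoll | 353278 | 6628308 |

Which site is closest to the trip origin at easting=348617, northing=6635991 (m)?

Squared distances to each site:
Ridge: 11585152.000; Hollow: 17404785.000; Gulch: 125447473.000; Spur: 124582608.000; Larch: 151207729.000; Mesa: 14076010.000; Cove: 130302125.000; Basin: 88767585.000; Delta: 17698193.000; Bench: 61951453.000; Knoll: 80753410.000.
Minimum at Ridge.

Ridge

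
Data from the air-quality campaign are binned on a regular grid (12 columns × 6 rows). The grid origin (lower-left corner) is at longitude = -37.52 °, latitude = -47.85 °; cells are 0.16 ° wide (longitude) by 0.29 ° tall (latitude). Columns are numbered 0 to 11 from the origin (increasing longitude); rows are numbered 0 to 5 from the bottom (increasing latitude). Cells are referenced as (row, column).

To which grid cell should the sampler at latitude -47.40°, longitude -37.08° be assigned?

Column index: ⌊(-37.08 − -37.52) / 0.16⌋ = ⌊2.750⌋ = 2
Row offset from origin: ⌊(-47.40 − -47.85) / 0.29⌋ = ⌊1.552⌋ = 1 → row 1

(1, 2)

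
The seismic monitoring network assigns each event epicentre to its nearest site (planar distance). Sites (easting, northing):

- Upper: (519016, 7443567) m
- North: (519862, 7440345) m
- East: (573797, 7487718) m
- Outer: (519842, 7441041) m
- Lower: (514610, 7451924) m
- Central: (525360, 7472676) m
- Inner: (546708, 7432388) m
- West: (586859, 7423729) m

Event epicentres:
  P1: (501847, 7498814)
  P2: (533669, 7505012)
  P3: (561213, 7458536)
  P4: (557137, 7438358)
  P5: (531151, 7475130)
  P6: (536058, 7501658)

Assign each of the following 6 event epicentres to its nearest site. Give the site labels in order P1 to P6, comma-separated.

P1 → Central (d²=1236056213.00)
P2 → Central (d²=1114656377.00)
P3 → Inner (d²=894112929.00)
P4 → Inner (d²=144404941.00)
P5 → Central (d²=39557797.00)
P6 → Central (d²=954403528.00)

Central, Central, Inner, Inner, Central, Central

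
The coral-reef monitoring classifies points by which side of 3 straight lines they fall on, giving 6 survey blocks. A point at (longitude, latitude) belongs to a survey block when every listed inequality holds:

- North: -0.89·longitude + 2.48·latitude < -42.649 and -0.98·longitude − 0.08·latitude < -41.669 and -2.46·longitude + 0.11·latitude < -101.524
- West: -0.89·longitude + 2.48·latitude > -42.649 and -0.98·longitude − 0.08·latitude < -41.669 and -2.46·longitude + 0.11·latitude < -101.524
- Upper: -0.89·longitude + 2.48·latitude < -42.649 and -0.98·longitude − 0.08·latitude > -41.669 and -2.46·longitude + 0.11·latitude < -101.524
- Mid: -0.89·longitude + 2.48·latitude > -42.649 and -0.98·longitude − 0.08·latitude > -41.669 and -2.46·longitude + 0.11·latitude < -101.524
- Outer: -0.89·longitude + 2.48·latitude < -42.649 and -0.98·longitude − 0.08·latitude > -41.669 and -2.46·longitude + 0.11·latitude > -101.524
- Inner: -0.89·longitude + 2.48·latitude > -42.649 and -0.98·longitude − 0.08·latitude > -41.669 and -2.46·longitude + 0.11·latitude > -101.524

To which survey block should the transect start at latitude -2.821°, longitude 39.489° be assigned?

Inner

-0.89·39.489 + 2.48·-2.821 = -42.141, which is > -42.649
-0.98·39.489 − 0.08·-2.821 = -38.474, which is > -41.669
-2.46·39.489 + 0.11·-2.821 = -97.453, which is > -101.524
This sign pattern matches Inner.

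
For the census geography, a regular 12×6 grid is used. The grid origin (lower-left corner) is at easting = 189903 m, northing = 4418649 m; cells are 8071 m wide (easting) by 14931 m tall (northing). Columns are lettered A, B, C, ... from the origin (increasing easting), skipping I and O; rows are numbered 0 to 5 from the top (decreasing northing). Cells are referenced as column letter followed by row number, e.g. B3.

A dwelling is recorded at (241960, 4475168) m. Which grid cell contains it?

Column index: ⌊(241960 − 189903) / 8071⌋ = ⌊6.450⌋ = 6 → column G
Row offset from origin: ⌊(4475168 − 4418649) / 14931⌋ = ⌊3.785⌋ = 3 → row 2 (counted from top)

G2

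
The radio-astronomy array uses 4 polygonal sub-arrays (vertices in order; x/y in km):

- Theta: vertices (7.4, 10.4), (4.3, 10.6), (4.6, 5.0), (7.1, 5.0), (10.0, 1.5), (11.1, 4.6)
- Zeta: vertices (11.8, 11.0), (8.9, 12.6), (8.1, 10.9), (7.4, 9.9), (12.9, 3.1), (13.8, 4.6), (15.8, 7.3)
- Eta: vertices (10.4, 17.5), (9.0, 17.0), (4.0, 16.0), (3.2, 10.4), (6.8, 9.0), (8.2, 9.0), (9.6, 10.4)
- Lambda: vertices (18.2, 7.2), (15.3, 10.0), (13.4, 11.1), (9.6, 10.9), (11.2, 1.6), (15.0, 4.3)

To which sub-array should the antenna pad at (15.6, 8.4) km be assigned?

Cast a ray rightward from (15.6, 8.4). For each polygon, the edges (by vertex number in listed order) whose endpoints lie on opposite sides of y = 8.4, where each meets that height, and whether that is right or left of the point:
Theta: 2–3 at x≈4.42 (left), 6–1 at x≈8.68 (left) → 0 crossings.
Zeta: 4–5 at x≈8.61 (left), 7–1 at x≈14.61 (left) → 0 crossings.
Eta: no edge straddles that height → 0 crossings.
Lambda: 1–2 at x≈16.96 (right), 4–5 at x≈10.03 (left) → 1 crossing.
Only Lambda has an odd count, so the point is inside Lambda.

Lambda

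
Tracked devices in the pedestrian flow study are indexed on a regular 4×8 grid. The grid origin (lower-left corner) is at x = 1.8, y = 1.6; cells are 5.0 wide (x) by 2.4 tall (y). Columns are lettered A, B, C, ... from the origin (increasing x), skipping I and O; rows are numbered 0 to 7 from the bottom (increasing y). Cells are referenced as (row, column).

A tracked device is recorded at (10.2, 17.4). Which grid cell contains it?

(6, B)

Column index: ⌊(10.2 − 1.8) / 5.0⌋ = ⌊1.680⌋ = 1 → column B
Row offset from origin: ⌊(17.4 − 1.6) / 2.4⌋ = ⌊6.583⌋ = 6 → row 6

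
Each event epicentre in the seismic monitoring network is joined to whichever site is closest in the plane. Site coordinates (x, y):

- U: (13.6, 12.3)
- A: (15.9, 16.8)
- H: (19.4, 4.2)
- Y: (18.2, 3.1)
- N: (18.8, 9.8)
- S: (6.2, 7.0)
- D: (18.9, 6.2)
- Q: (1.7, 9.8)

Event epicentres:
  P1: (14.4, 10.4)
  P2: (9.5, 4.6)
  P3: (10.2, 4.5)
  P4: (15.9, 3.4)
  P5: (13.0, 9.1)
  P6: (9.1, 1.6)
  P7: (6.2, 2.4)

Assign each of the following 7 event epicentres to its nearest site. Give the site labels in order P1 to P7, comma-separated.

U, S, S, Y, U, S, S

P1 → U (d²=4.25)
P2 → S (d²=16.65)
P3 → S (d²=22.25)
P4 → Y (d²=5.38)
P5 → U (d²=10.60)
P6 → S (d²=37.57)
P7 → S (d²=21.16)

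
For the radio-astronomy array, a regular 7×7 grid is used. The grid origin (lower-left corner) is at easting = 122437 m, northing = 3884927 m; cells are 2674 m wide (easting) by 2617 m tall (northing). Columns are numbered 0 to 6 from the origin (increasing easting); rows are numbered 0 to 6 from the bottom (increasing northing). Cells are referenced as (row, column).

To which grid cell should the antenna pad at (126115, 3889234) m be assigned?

(1, 1)

Column index: ⌊(126115 − 122437) / 2674⌋ = ⌊1.375⌋ = 1
Row offset from origin: ⌊(3889234 − 3884927) / 2617⌋ = ⌊1.646⌋ = 1 → row 1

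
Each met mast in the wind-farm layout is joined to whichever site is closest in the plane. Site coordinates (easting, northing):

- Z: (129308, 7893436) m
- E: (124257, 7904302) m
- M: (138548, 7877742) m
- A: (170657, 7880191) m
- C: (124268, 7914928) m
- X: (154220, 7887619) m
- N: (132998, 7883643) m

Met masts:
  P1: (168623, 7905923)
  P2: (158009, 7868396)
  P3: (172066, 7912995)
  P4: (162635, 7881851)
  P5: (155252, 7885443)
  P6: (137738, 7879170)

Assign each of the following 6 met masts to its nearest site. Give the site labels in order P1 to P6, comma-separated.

X, A, X, A, X, M

P1 → X (d²=542482825.00)
P2 → A (d²=299093929.00)
P3 → X (d²=962421092.00)
P4 → A (d²=67108084.00)
P5 → X (d²=5800000.00)
P6 → M (d²=2695284.00)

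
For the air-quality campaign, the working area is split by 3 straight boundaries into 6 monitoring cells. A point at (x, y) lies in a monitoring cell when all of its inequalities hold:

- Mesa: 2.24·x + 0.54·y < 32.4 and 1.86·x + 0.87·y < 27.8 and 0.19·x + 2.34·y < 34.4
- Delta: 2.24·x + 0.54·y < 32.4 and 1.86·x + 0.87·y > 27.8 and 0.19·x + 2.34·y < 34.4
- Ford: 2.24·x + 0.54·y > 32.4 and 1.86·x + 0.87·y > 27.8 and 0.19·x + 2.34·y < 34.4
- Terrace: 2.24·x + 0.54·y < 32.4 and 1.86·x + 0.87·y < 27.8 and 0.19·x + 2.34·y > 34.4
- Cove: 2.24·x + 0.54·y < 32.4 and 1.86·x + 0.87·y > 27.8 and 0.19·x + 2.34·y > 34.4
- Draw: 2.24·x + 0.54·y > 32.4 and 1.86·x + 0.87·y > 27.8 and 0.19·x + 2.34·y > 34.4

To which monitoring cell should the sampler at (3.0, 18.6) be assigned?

2.24·3.0 + 0.54·18.6 = 16.764, which is < 32.4
1.86·3.0 + 0.87·18.6 = 21.762, which is < 27.8
0.19·3.0 + 2.34·18.6 = 44.094, which is > 34.4
This sign pattern matches Terrace.

Terrace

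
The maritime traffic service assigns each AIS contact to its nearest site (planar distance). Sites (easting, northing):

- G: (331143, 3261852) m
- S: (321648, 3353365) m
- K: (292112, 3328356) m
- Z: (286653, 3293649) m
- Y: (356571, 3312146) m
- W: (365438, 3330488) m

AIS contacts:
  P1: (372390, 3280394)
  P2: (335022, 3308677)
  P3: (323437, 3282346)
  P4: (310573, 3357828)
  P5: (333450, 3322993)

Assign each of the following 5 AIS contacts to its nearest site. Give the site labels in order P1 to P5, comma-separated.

P1 → Y (d²=1258430265.00)
P2 → Y (d²=476393362.00)
P3 → G (d²=479386472.00)
P4 → S (d²=142573994.00)
P5 → Y (d²=652238050.00)

Y, Y, G, S, Y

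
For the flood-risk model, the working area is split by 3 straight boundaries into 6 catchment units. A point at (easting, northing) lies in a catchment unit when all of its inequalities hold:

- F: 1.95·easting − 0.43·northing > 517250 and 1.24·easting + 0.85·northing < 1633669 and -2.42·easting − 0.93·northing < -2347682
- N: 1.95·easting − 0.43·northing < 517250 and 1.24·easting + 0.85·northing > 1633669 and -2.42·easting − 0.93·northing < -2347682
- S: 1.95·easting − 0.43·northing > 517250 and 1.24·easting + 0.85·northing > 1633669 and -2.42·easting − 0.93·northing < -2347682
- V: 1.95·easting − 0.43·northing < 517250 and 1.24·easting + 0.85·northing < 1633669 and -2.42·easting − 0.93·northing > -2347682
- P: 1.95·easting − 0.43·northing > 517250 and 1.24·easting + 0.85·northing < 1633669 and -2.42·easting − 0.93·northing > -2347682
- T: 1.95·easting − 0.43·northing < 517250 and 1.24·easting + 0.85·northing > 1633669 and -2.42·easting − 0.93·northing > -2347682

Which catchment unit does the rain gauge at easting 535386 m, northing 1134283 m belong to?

1.95·535386 − 0.43·1134283 = 556261.010, which is > 517250
1.24·535386 + 0.85·1134283 = 1628019.190, which is < 1633669
-2.42·535386 − 0.93·1134283 = -2350517.310, which is < -2347682
This sign pattern matches F.

F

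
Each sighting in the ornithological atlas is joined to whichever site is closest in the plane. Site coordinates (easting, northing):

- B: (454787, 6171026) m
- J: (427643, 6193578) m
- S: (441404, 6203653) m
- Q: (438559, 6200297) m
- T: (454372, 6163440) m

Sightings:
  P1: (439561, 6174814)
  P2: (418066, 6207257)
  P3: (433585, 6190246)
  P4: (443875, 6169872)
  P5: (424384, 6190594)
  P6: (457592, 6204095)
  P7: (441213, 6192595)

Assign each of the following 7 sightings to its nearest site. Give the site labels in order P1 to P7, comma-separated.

P1 → B (d²=246180020.00)
P2 → J (d²=278833970.00)
P3 → J (d²=46409588.00)
P4 → B (d²=120403460.00)
P5 → J (d²=19525337.00)
P6 → S (d²=262246708.00)
P7 → Q (d²=66364520.00)

B, J, J, B, J, S, Q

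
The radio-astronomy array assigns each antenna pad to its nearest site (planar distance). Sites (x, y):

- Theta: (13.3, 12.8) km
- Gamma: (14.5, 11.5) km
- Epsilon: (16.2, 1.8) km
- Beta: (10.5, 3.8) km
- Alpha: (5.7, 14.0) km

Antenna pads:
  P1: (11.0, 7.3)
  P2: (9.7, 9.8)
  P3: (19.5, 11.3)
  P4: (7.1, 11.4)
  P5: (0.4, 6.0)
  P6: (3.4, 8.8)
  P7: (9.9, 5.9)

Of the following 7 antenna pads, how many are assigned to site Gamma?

1

P1 → Beta
P2 → Theta
P3 → Gamma
P4 → Alpha
P5 → Alpha
P6 → Alpha
P7 → Beta
1 of the 7 goes to Gamma.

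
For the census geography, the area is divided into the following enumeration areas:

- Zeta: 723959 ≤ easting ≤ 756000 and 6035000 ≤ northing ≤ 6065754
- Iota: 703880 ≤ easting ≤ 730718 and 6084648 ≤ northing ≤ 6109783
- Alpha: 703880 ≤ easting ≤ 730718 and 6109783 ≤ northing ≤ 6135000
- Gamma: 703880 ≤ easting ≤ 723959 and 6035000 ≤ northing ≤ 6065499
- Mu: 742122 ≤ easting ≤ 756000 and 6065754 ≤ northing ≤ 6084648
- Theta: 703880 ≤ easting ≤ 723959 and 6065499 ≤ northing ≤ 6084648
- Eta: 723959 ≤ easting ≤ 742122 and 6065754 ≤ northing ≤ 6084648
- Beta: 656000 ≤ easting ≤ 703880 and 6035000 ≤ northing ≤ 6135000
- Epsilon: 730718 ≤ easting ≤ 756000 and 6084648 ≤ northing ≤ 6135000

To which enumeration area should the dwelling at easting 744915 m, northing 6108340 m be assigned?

Epsilon

The point has easting = 744915 and northing = 6108340.
Only Epsilon satisfies 730718 ≤ easting ≤ 756000 and 6084648 ≤ northing ≤ 6135000.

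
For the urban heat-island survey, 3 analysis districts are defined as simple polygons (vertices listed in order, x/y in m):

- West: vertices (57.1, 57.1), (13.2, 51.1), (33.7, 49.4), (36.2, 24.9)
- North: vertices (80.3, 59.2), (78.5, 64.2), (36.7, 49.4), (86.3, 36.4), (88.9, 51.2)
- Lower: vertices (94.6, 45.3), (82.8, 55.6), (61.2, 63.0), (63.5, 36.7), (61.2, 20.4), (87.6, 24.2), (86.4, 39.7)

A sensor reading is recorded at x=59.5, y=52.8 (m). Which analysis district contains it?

Cast a ray rightward from (59.5, 52.8). For each polygon, the edges (by vertex number in listed order) whose endpoints lie on opposite sides of y = 52.8, where each meets that height, and whether that is right or left of the point:
West: 1–2 at x≈25.64 (left), 4–1 at x≈54.31 (left) → 0 crossings.
North: 2–3 at x≈46.30 (left), 5–1 at x≈87.18 (right) → 1 crossing.
Lower: 1–2 at x≈86.01 (right), 3–4 at x≈62.09 (right) → 2 crossings.
Only North has an odd count, so the point is inside North.

North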